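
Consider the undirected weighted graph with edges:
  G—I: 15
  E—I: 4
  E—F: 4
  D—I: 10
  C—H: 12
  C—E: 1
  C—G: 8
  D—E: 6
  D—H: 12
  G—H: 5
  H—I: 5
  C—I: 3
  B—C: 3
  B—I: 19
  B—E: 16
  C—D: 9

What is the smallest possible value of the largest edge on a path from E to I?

3

A few of the E→I routes:
E→D→C→I: max(6, 9, 3) = 9
E→I: max(4) = 4
E→C→G→H→I: max(1, 8, 5, 5) = 8
E→C→D→I: max(1, 9, 10) = 10
E→C→I: max(1, 3) = 3
E→D→C→G→H→I: max(6, 9, 8, 5, 5) = 9
Best route has worst link 3.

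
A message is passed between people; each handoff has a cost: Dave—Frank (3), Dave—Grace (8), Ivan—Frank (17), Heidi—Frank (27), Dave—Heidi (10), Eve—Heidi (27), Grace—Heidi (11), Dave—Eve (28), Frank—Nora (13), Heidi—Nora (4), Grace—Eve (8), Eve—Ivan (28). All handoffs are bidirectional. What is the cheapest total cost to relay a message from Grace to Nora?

15

A few of the Grace→Nora routes:
Grace -> Eve -> Heidi -> Nora: 8 + 27 + 4 = 39
Grace -> Heidi -> Nora: 11 + 4 = 15
Grace -> Heidi -> Dave -> Frank -> Nora: 11 + 10 + 3 + 13 = 37
Grace -> Dave -> Heidi -> Nora: 8 + 10 + 4 = 22
Grace -> Dave -> Frank -> Nora: 8 + 3 + 13 = 24
The minimum is 15.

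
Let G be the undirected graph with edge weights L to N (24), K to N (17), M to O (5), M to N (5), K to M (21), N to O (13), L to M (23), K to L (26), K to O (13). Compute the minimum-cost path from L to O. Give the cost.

28

Checking several routes:
L - N - M - O: 24 + 5 + 5 = 34
L - K - O: 26 + 13 = 39
L - N - O: 24 + 13 = 37
L - M - O: 23 + 5 = 28
L - M - N - O: 23 + 5 + 13 = 41
Best route has total 28.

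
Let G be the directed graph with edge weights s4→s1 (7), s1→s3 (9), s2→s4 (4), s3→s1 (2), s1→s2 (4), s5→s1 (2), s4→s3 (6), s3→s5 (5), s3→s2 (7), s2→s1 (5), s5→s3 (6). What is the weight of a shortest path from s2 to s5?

Paths from s2 to s5:
s2-s1-s3-s5: 5 + 9 + 5 = 19
s2-s4-s1-s3-s5: 4 + 7 + 9 + 5 = 25
s2-s4-s3-s5: 4 + 6 + 5 = 15
Shortest: 15.

15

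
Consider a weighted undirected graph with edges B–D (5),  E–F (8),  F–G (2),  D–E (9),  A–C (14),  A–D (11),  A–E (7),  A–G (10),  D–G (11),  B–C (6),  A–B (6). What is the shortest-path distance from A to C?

12

Comparing a few candidate routes:
A - E - D - B - C: 7 + 9 + 5 + 6 = 27
A - B - C: 6 + 6 = 12
A - D - B - C: 11 + 5 + 6 = 22
A - C: 14
A - G - D - B - C: 10 + 11 + 5 + 6 = 32
The minimum is 12.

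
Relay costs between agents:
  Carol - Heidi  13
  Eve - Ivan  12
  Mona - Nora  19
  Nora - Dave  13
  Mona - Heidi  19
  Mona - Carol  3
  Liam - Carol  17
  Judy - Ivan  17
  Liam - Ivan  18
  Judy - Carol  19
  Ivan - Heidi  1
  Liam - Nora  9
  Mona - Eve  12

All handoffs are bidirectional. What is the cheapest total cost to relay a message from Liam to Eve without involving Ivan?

32

Routes from Liam to Eve avoiding Ivan:
Liam→Carol→Heidi→Mona→Eve: 17 + 13 + 19 + 12 = 61
Liam→Nora→Mona→Eve: 9 + 19 + 12 = 40
Liam→Carol→Mona→Eve: 17 + 3 + 12 = 32
Best route has total 32.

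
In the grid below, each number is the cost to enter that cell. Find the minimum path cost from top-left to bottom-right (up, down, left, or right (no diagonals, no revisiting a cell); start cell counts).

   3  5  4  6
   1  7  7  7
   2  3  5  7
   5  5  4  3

21

Path [0,0] [1,0] [2,0] [2,1] [2,2] [3,2] [3,3]: 3 + 1 + 2 + 3 + 5 + 4 + 3 = 21.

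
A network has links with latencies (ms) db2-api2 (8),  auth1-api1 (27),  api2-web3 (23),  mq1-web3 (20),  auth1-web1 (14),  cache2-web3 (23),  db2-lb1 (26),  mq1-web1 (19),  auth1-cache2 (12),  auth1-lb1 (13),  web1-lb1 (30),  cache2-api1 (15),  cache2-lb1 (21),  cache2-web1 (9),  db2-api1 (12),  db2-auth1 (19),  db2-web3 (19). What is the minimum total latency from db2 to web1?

33

A few of the db2→web1 routes:
db2→api1→cache2→web1: 12 + 15 + 9 = 36
db2→auth1→cache2→web1: 19 + 12 + 9 = 40
db2→web3→cache2→web1: 19 + 23 + 9 = 51
db2→auth1→web1: 19 + 14 = 33
Shortest: 33 ms.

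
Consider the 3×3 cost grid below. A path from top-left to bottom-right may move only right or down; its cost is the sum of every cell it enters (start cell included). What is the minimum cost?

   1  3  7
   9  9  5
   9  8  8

24

Path r0c0 r0c1 r0c2 r1c2 r2c2: 1 + 3 + 7 + 5 + 8 = 24.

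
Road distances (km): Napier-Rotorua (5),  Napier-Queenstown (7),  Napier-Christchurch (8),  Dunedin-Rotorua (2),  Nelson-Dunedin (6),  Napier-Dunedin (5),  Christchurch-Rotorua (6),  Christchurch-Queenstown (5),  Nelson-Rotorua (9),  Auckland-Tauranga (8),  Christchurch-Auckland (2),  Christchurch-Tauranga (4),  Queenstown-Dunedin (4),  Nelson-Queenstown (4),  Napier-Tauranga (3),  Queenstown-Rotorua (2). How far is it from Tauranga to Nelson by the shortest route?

13

Some routes from Tauranga to Nelson:
Tauranga -> Christchurch -> Queenstown -> Nelson: 4 + 5 + 4 = 13
Tauranga -> Napier -> Rotorua -> Queenstown -> Nelson: 3 + 5 + 2 + 4 = 14
Tauranga -> Napier -> Dunedin -> Nelson: 3 + 5 + 6 = 14
Tauranga -> Napier -> Queenstown -> Nelson: 3 + 7 + 4 = 14
Tauranga -> Christchurch -> Rotorua -> Queenstown -> Nelson: 4 + 6 + 2 + 4 = 16
Shortest: 13 km.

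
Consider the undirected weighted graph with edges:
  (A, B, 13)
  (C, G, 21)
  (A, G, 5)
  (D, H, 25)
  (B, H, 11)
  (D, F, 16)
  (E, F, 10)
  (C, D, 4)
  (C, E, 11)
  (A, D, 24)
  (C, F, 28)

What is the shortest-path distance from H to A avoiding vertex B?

49

Candidate routes:
H-D-A: 25 + 24 = 49
H-D-F-E-C-G-A: 25 + 16 + 10 + 11 + 21 + 5 = 88
H-D-F-C-G-A: 25 + 16 + 28 + 21 + 5 = 95
H-D-C-G-A: 25 + 4 + 21 + 5 = 55
Best route has total 49.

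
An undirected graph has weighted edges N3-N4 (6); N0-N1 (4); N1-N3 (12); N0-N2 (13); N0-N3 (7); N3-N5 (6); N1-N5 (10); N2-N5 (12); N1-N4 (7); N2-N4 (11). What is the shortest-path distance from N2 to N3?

17

Some routes from N2 to N3:
N2 - N0 - N1 - N3: 13 + 4 + 12 = 29
N2 - N5 - N3: 12 + 6 = 18
N2 - N4 - N3: 11 + 6 = 17
N2 - N0 - N3: 13 + 7 = 20
Best route has total 17.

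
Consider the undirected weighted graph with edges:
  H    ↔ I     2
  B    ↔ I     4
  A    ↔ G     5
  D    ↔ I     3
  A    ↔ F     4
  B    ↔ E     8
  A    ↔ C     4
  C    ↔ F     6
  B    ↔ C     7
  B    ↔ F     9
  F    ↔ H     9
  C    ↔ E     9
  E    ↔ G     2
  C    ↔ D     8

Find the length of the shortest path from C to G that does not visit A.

Comparing a few candidate routes:
C - F - H - I - B - E - G: 6 + 9 + 2 + 4 + 8 + 2 = 31
C - E - G: 9 + 2 = 11
C - B - E - G: 7 + 8 + 2 = 17
C - F - B - E - G: 6 + 9 + 8 + 2 = 25
C - D - I - B - E - G: 8 + 3 + 4 + 8 + 2 = 25
Shortest: 11.

11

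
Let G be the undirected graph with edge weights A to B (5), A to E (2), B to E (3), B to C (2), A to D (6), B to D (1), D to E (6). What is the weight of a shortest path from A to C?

7

Candidate routes:
A - D - B - C: 6 + 1 + 2 = 9
A - E - B - C: 2 + 3 + 2 = 7
A - E - D - B - C: 2 + 6 + 1 + 2 = 11
A - D - E - B - C: 6 + 6 + 3 + 2 = 17
A - B - C: 5 + 2 = 7
The minimum is 7.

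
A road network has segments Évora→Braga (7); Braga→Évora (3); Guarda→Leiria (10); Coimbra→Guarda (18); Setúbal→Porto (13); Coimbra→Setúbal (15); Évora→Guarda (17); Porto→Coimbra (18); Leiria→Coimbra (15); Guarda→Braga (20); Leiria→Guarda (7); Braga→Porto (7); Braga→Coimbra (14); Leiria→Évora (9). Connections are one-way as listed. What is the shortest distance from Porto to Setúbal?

33

Candidate routes:
Porto -> Coimbra -> Setúbal: 18 + 15 = 33
The minimum is 33 km.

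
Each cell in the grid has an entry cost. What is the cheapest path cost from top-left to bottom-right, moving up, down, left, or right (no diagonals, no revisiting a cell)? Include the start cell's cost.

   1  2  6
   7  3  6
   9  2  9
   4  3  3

14

Best path: [0,0]→[0,1]→[1,1]→[2,1]→[3,1]→[3,2]
Cost: 1 + 2 + 3 + 2 + 3 + 3 = 14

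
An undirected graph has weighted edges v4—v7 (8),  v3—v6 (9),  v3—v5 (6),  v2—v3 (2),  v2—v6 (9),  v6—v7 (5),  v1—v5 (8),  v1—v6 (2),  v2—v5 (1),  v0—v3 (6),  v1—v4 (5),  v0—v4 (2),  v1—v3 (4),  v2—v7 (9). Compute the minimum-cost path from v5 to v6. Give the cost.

9

Some routes from v5 to v6:
v5→v2→v3→v1→v6: 1 + 2 + 4 + 2 = 9
v5→v3→v1→v6: 6 + 4 + 2 = 12
v5→v2→v3→v6: 1 + 2 + 9 = 12
v5→v1→v6: 8 + 2 = 10
v5→v2→v6: 1 + 9 = 10
Best route has total 9.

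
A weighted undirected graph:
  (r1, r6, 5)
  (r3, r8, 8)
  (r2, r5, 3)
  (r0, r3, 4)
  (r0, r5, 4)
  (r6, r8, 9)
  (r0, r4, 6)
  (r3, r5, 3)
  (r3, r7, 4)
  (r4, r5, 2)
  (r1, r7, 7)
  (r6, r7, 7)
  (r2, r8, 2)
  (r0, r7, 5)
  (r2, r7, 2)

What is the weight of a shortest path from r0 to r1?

Comparing a few candidate routes:
r0 - r5 - r2 - r7 - r1: 4 + 3 + 2 + 7 = 16
r0 - r3 - r5 - r2 - r7 - r1: 4 + 3 + 3 + 2 + 7 = 19
r0 - r7 - r6 - r1: 5 + 7 + 5 = 17
r0 - r3 - r7 - r1: 4 + 4 + 7 = 15
r0 - r5 - r3 - r7 - r1: 4 + 3 + 4 + 7 = 18
r0 - r7 - r1: 5 + 7 = 12
The minimum is 12.

12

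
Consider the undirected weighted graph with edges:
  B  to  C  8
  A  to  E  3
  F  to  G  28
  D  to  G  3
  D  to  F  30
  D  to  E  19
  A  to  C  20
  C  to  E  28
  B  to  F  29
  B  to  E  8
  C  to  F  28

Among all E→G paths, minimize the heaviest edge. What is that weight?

19

A few of the E→G routes:
E -> C -> F -> G: max(28, 28, 28) = 28
E -> B -> C -> F -> G: max(8, 8, 28, 28) = 28
E -> A -> C -> F -> G: max(3, 20, 28, 28) = 28
E -> D -> G: max(19, 3) = 19
Smallest bottleneck: 19.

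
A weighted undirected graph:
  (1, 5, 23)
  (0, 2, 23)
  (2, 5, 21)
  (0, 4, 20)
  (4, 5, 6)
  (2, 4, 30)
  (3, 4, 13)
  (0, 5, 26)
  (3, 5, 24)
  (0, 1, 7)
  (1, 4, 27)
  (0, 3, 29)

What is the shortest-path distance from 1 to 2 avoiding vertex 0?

Checking several routes:
1 → 5 → 4 → 2: 23 + 6 + 30 = 59
1 → 4 → 3 → 5 → 2: 27 + 13 + 24 + 21 = 85
1 → 5 → 2: 23 + 21 = 44
1 → 4 → 2: 27 + 30 = 57
1 → 4 → 5 → 2: 27 + 6 + 21 = 54
The minimum is 44.

44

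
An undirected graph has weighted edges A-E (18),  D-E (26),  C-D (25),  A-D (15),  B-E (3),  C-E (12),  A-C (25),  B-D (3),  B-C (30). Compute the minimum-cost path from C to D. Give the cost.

18

Comparing a few candidate routes:
C-B-D: 30 + 3 = 33
C-D: 25
C-E-B-D: 12 + 3 + 3 = 18
Shortest: 18.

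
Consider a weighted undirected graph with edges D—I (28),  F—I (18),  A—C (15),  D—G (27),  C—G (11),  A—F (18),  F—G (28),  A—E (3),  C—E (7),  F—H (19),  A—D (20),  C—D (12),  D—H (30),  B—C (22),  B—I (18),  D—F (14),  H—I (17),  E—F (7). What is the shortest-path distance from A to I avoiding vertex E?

Checking several routes:
A - D - F - I: 20 + 14 + 18 = 52
A - D - I: 20 + 28 = 48
A - F - I: 18 + 18 = 36
A - F - H - I: 18 + 19 + 17 = 54
A - C - B - I: 15 + 22 + 18 = 55
Best route has total 36.

36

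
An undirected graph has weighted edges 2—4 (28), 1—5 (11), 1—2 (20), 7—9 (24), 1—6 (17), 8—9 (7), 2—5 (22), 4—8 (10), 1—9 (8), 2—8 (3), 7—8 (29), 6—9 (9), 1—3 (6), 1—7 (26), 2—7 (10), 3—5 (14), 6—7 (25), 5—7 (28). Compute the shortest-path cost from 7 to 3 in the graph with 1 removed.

42

Checking several routes:
7 - 2 - 5 - 3: 10 + 22 + 14 = 46
7 - 9 - 8 - 2 - 5 - 3: 24 + 7 + 3 + 22 + 14 = 70
7 - 5 - 3: 28 + 14 = 42
7 - 8 - 2 - 5 - 3: 29 + 3 + 22 + 14 = 68
Best route has total 42.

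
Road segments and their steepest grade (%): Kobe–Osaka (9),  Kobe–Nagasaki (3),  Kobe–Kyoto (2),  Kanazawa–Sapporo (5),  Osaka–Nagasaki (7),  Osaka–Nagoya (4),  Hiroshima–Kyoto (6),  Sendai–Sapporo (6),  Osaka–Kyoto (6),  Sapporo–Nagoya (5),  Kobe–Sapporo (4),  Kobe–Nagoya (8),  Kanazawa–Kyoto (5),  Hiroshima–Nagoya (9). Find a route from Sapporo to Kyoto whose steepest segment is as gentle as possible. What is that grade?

Checking several routes:
Sapporo-Kobe-Kyoto: max(4, 2) = 4
Sapporo-Kanazawa-Kyoto: max(5, 5) = 5
Sapporo-Nagoya-Osaka-Kyoto: max(5, 4, 6) = 6
Smallest bottleneck: 4%.

4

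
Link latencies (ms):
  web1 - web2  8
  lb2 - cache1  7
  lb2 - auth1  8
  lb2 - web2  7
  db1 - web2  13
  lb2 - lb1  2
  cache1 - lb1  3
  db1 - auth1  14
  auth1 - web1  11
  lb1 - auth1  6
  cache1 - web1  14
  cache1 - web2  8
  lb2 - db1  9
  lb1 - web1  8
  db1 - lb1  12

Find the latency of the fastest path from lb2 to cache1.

Comparing a few candidate routes:
lb2-cache1: 7
lb2-lb1-cache1: 2 + 3 = 5
lb2-web2-cache1: 7 + 8 = 15
The minimum is 5 ms.

5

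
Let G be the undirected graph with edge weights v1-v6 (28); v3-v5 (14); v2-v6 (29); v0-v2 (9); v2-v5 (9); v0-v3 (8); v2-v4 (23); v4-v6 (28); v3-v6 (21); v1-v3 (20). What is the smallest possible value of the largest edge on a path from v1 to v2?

20

Comparing a few candidate routes:
v1→v3→v5→v2: max(20, 14, 9) = 20
v1→v6→v3→v5→v2: max(28, 21, 14, 9) = 28
v1→v3→v0→v2: max(20, 8, 9) = 20
v1→v6→v4→v2: max(28, 28, 23) = 28
v1→v6→v3→v0→v2: max(28, 21, 8, 9) = 28
The minimum achievable maximum is 20.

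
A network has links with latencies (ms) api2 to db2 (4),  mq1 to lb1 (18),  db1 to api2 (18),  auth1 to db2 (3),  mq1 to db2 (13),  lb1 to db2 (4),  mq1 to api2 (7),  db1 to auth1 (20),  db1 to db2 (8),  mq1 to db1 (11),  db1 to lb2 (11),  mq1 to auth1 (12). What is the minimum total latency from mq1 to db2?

A few of the mq1→db2 routes:
mq1-db2: 13
mq1-auth1-db2: 12 + 3 = 15
mq1-db1-db2: 11 + 8 = 19
mq1-api2-db2: 7 + 4 = 11
Best route has total 11 ms.

11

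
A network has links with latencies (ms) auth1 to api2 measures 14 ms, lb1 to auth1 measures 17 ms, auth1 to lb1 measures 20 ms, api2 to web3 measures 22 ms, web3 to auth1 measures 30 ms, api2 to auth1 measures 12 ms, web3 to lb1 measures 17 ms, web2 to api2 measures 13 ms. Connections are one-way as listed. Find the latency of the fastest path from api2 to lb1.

32

Paths from api2 to lb1:
api2 → auth1 → lb1: 12 + 20 = 32
api2 → web3 → auth1 → lb1: 22 + 30 + 20 = 72
api2 → web3 → lb1: 22 + 17 = 39
Best route has total 32 ms.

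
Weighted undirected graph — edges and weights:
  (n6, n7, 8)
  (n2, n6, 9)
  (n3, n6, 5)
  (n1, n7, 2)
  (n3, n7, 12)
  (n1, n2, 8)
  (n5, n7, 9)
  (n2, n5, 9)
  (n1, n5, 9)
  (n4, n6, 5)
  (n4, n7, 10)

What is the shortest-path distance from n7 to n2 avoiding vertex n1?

17

Routes from n7 to n2 avoiding n1:
n7 → n5 → n2: 9 + 9 = 18
n7 → n3 → n6 → n2: 12 + 5 + 9 = 26
n7 → n4 → n6 → n2: 10 + 5 + 9 = 24
n7 → n6 → n2: 8 + 9 = 17
Best route has total 17.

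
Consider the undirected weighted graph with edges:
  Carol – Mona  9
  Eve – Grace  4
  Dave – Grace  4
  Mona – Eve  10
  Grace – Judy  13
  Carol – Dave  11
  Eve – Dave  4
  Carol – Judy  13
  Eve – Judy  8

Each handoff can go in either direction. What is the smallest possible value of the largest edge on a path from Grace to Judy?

8

Some routes from Grace to Judy:
Grace-Dave-Eve-Judy: max(4, 4, 8) = 8
Grace-Dave-Carol-Mona-Eve-Judy: max(4, 11, 9, 10, 8) = 11
Grace-Judy: max(13) = 13
Grace-Dave-Eve-Mona-Carol-Judy: max(4, 4, 10, 9, 13) = 13
Grace-Eve-Judy: max(4, 8) = 8
The minimum achievable maximum is 8.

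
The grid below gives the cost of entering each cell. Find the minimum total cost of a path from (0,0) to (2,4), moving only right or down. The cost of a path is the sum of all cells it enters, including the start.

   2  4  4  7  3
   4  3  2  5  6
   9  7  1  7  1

Path r0c0 r0c1 r1c1 r1c2 r2c2 r2c3 r2c4: 2 + 4 + 3 + 2 + 1 + 7 + 1 = 20.
(Top row then right column would cost 27.)

20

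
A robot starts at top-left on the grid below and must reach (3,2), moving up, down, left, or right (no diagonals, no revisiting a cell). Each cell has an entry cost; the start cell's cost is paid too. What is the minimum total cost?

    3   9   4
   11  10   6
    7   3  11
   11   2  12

One optimal route is (0,0) → (1,0) → (2,0) → (2,1) → (3,1) → (3,2).
Its cost is 3 + 11 + 7 + 3 + 2 + 12 = 38.

38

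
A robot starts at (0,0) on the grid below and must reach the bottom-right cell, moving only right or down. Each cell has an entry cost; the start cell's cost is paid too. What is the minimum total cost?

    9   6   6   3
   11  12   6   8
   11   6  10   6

38

Path r0c0 -> r0c1 -> r0c2 -> r0c3 -> r1c3 -> r2c3: 9 + 6 + 6 + 3 + 8 + 6 = 38.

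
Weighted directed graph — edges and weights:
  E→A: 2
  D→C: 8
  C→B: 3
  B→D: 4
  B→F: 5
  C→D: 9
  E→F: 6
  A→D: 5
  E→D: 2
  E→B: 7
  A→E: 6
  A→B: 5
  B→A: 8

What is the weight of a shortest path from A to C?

13

Candidate routes:
A → D → C: 5 + 8 = 13
A → E → D → C: 6 + 2 + 8 = 16
A → E → B → D → C: 6 + 7 + 4 + 8 = 25
A → B → D → C: 5 + 4 + 8 = 17
The minimum is 13.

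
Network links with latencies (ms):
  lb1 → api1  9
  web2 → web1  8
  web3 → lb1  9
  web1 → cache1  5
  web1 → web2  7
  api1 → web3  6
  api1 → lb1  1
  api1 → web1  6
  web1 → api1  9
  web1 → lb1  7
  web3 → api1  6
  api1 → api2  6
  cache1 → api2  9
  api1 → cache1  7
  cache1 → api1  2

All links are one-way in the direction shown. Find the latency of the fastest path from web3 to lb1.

7

Routes from web3 to lb1:
web3-api1-web1-lb1: 6 + 6 + 7 = 19
web3-lb1: 9
web3-api1-lb1: 6 + 1 = 7
Shortest: 7 ms.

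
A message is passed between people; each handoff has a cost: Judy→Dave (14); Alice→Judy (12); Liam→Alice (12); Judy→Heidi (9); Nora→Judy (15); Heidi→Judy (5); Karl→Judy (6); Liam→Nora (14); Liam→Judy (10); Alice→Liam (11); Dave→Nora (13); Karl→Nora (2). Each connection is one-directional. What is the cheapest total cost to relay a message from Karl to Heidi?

15

Candidate routes:
Karl - Nora - Judy - Heidi: 2 + 15 + 9 = 26
Karl - Judy - Heidi: 6 + 9 = 15
Shortest: 15.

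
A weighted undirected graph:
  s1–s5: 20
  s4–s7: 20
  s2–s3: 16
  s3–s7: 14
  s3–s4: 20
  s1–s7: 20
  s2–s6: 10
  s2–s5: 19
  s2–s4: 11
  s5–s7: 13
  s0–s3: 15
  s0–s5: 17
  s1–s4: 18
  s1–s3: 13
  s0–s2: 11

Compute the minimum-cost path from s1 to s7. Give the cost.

20

Comparing a few candidate routes:
s1→s7: 20
s1→s5→s7: 20 + 13 = 33
s1→s3→s7: 13 + 14 = 27
Shortest: 20.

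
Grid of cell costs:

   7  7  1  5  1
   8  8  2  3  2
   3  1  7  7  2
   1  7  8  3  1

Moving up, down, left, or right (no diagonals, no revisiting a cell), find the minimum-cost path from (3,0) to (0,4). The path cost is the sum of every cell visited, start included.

Best path: (3,0) -> (2,0) -> (2,1) -> (2,2) -> (1,2) -> (1,3) -> (1,4) -> (0,4)
Cost: 1 + 3 + 1 + 7 + 2 + 3 + 2 + 1 = 20

20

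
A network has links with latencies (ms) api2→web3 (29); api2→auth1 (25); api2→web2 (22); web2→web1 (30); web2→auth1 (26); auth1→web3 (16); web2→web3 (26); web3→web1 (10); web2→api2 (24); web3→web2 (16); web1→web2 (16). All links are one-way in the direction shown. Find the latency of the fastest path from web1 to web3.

42

Candidate routes:
web1 - web2 - api2 - auth1 - web3: 16 + 24 + 25 + 16 = 81
web1 - web2 - web3: 16 + 26 = 42
web1 - web2 - auth1 - web3: 16 + 26 + 16 = 58
web1 - web2 - api2 - web3: 16 + 24 + 29 = 69
Best route has total 42 ms.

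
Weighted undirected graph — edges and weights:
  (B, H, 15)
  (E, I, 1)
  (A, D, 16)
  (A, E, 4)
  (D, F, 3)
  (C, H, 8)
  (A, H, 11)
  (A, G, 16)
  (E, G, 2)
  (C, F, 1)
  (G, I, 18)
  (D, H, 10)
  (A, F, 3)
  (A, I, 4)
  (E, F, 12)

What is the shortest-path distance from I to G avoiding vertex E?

18

Candidate routes:
I - A - G: 4 + 16 = 20
I - G: 18
Best route has total 18.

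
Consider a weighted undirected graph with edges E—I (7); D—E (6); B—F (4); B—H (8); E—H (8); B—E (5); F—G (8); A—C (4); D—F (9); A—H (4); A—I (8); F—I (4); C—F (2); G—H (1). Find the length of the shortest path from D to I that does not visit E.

Routes from D to I avoiding E:
D -> F -> I: 9 + 4 = 13
D -> F -> G -> H -> A -> I: 9 + 8 + 1 + 4 + 8 = 30
D -> F -> C -> A -> I: 9 + 2 + 4 + 8 = 23
D -> F -> B -> H -> A -> I: 9 + 4 + 8 + 4 + 8 = 33
The minimum is 13.

13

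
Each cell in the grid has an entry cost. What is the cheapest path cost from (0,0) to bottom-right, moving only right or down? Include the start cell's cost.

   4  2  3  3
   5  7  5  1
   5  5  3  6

Take (0,0) → (0,1) → (0,2) → (0,3) → (1,3) → (2,3) for a total of 4 + 2 + 3 + 3 + 1 + 6 = 19.

19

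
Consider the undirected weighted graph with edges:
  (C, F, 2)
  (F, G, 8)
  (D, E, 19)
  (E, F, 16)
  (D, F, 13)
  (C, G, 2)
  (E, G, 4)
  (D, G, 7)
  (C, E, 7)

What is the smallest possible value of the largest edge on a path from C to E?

4

Checking several routes:
C-G-E: max(2, 4) = 4
C-E: max(7) = 7
C-F-D-G-E: max(2, 13, 7, 4) = 13
C-F-G-E: max(2, 8, 4) = 8
Smallest bottleneck: 4.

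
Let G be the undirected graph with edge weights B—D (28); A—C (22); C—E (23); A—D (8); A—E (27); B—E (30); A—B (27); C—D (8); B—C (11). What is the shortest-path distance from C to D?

8

A few of the C→D routes:
C → A → D: 22 + 8 = 30
C → D: 8
C → B → D: 11 + 28 = 39
Best route has total 8.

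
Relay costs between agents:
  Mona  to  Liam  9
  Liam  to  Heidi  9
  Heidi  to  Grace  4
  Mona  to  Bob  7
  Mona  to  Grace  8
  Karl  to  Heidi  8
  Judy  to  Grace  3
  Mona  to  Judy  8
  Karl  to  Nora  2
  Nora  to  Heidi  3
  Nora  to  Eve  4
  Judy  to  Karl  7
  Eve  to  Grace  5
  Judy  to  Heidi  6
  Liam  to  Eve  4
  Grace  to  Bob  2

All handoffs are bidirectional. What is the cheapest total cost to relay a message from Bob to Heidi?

6

Comparing a few candidate routes:
Bob→Grace→Judy→Karl→Nora→Heidi: 2 + 3 + 7 + 2 + 3 = 17
Bob→Grace→Heidi: 2 + 4 = 6
Bob→Grace→Judy→Heidi: 2 + 3 + 6 = 11
Bob→Mona→Grace→Heidi: 7 + 8 + 4 = 19
Bob→Grace→Eve→Nora→Heidi: 2 + 5 + 4 + 3 = 14
Shortest: 6.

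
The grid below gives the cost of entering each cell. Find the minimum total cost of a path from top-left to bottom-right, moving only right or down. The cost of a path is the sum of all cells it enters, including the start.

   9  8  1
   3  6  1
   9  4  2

One optimal route is [0,0]→[0,1]→[0,2]→[1,2]→[2,2].
Its cost is 9 + 8 + 1 + 1 + 2 = 21.

21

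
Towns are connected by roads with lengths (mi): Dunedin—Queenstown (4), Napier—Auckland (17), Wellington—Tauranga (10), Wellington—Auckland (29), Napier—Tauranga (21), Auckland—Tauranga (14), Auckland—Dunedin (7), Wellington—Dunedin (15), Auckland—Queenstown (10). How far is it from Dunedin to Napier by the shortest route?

24

Some routes from Dunedin to Napier:
Dunedin → Queenstown → Auckland → Napier: 4 + 10 + 17 = 31
Dunedin → Auckland → Tauranga → Napier: 7 + 14 + 21 = 42
Dunedin → Auckland → Napier: 7 + 17 = 24
Best route has total 24 mi.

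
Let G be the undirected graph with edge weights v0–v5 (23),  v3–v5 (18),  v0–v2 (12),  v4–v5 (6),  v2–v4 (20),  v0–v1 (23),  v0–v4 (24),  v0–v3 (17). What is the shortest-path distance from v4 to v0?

24

Routes from v4 to v0:
v4-v5-v3-v0: 6 + 18 + 17 = 41
v4-v5-v0: 6 + 23 = 29
v4-v0: 24
v4-v2-v0: 20 + 12 = 32
Shortest: 24.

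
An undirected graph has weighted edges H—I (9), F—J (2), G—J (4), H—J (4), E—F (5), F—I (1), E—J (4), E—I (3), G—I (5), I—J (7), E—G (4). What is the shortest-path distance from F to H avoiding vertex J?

Candidate routes:
F -> E -> G -> I -> H: 5 + 4 + 5 + 9 = 23
F -> I -> H: 1 + 9 = 10
F -> E -> I -> H: 5 + 3 + 9 = 17
The minimum is 10.

10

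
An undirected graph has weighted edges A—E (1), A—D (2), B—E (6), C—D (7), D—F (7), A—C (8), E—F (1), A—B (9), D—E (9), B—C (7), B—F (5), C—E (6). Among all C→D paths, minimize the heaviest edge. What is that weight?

Some routes from C to D:
C -> E -> A -> D: max(6, 1, 2) = 6
C -> B -> F -> E -> A -> D: max(7, 5, 1, 1, 2) = 7
C -> B -> F -> D: max(7, 5, 7) = 7
C -> D: max(7) = 7
C -> B -> E -> A -> D: max(7, 6, 1, 2) = 7
Smallest bottleneck: 6.

6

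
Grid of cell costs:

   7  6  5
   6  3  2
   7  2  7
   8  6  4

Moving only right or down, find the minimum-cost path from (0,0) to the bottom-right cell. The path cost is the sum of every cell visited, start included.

Cheapest: (0,0) (0,1) (1,1) (2,1) (3,1) (3,2)
  7 + 6 + 3 + 2 + 6 + 4 = 28
For comparison, the top-then-right route costs 31.

28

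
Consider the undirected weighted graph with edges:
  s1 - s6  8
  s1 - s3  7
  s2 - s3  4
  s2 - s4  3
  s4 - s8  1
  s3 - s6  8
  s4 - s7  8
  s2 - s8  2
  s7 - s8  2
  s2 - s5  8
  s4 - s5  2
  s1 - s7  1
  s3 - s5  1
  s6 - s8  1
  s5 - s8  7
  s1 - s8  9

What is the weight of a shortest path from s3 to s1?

A few of the s3→s1 routes:
s3-s5-s4-s8-s7-s1: 1 + 2 + 1 + 2 + 1 = 7
s3-s5-s4-s2-s8-s7-s1: 1 + 2 + 3 + 2 + 2 + 1 = 11
s3-s5-s8-s7-s1: 1 + 7 + 2 + 1 = 11
s3-s2-s8-s7-s1: 4 + 2 + 2 + 1 = 9
s3-s1: 7
s3-s2-s4-s8-s7-s1: 4 + 3 + 1 + 2 + 1 = 11
Shortest: 7.

7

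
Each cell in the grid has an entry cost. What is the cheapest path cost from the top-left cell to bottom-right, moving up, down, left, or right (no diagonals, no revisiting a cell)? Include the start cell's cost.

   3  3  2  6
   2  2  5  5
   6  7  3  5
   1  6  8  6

26

One optimal route is [0,0]→[1,0]→[1,1]→[1,2]→[2,2]→[2,3]→[3,3].
Its cost is 3 + 2 + 2 + 5 + 3 + 5 + 6 = 26.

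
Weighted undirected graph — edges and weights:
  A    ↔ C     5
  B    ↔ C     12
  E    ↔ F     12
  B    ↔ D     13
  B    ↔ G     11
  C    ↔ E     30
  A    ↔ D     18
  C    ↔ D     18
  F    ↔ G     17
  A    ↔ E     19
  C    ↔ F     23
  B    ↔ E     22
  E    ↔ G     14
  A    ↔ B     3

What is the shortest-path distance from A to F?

28

Some routes from A to F:
A - B - E - F: 3 + 22 + 12 = 37
A - B - G - F: 3 + 11 + 17 = 31
A - E - F: 19 + 12 = 31
A - C - F: 5 + 23 = 28
The minimum is 28.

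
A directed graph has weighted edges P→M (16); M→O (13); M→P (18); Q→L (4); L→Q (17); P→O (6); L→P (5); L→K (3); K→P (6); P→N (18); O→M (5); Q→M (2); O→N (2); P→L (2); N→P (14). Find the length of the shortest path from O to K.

21

Routes from O to K:
O -> N -> P -> L -> K: 2 + 14 + 2 + 3 = 21
O -> M -> P -> L -> K: 5 + 18 + 2 + 3 = 28
Shortest: 21.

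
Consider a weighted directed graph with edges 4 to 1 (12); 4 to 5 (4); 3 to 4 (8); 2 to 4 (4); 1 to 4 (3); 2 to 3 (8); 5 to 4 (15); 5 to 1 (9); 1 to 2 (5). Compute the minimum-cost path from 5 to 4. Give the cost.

12

Paths from 5 to 4:
5→1→2→4: 9 + 5 + 4 = 18
5→4: 15
5→1→2→3→4: 9 + 5 + 8 + 8 = 30
5→1→4: 9 + 3 = 12
The minimum is 12.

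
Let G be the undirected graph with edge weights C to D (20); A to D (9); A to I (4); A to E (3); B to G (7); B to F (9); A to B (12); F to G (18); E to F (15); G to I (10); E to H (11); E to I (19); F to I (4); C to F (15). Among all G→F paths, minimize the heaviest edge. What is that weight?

Comparing a few candidate routes:
G - B - A - I - F: max(7, 12, 4, 4) = 12
G - I - F: max(10, 4) = 10
G - B - A - E - F: max(7, 12, 3, 15) = 15
G - B - F: max(7, 9) = 9
G - I - A - B - F: max(10, 4, 12, 9) = 12
The minimum achievable maximum is 9.

9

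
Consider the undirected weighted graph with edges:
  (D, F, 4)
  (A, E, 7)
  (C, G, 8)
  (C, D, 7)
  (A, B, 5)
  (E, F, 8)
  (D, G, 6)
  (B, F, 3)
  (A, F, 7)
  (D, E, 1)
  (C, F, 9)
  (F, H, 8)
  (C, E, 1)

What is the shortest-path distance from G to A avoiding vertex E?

A few of the G→A routes:
G-D-F-A: 6 + 4 + 7 = 17
G-C-D-F-B-A: 8 + 7 + 4 + 3 + 5 = 27
G-C-F-B-A: 8 + 9 + 3 + 5 = 25
G-D-F-B-A: 6 + 4 + 3 + 5 = 18
G-C-D-F-A: 8 + 7 + 4 + 7 = 26
G-C-F-A: 8 + 9 + 7 = 24
Best route has total 17.

17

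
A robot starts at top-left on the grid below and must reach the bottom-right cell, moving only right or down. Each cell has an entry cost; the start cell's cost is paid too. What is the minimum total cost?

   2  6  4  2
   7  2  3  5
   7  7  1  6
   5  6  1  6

Cheapest: (0,0) (0,1) (1,1) (1,2) (2,2) (3,2) (3,3)
  2 + 6 + 2 + 3 + 1 + 1 + 6 = 21
For comparison, the top-then-right route costs 31.

21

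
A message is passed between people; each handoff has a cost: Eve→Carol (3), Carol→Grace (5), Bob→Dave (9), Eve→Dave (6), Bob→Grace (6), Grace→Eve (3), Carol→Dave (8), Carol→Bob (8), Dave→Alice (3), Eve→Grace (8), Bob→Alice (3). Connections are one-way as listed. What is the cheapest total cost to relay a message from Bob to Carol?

12

Paths from Bob to Carol:
Bob→Grace→Eve→Carol: 6 + 3 + 3 = 12
Shortest: 12.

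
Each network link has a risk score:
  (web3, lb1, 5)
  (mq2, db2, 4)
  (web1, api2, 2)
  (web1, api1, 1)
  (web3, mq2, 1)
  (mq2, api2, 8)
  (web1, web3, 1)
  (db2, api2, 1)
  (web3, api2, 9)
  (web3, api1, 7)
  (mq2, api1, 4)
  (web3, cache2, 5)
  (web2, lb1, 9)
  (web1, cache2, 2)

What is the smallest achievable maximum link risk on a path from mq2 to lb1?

Comparing a few candidate routes:
mq2 -> db2 -> api2 -> web1 -> web3 -> lb1: max(4, 1, 2, 1, 5) = 5
mq2 -> db2 -> api2 -> web1 -> cache2 -> web3 -> lb1: max(4, 1, 2, 2, 5, 5) = 5
mq2 -> api1 -> web1 -> web3 -> lb1: max(4, 1, 1, 5) = 5
The minimum achievable maximum is 5.

5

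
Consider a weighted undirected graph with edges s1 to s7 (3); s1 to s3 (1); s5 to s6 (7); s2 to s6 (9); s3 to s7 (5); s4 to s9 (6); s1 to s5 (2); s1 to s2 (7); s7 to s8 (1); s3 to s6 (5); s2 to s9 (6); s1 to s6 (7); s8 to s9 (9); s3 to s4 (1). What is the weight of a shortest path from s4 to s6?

Some routes from s4 to s6:
s4→s3→s1→s5→s6: 1 + 1 + 2 + 7 = 11
s4→s3→s1→s6: 1 + 1 + 7 = 9
s4→s3→s1→s2→s6: 1 + 1 + 7 + 9 = 18
s4→s3→s7→s1→s6: 1 + 5 + 3 + 7 = 16
s4→s3→s6: 1 + 5 = 6
The minimum is 6.

6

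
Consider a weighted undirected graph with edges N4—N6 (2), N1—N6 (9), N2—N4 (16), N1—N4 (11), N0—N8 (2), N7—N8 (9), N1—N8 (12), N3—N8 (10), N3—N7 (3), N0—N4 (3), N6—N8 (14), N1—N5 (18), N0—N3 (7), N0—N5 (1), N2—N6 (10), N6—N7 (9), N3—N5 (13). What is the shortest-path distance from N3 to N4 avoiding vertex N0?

14

Some routes from N3 to N4 avoiding N0:
N3 -> N7 -> N6 -> N4: 3 + 9 + 2 = 14
N3 -> N8 -> N7 -> N6 -> N4: 10 + 9 + 9 + 2 = 30
N3 -> N7 -> N8 -> N6 -> N4: 3 + 9 + 14 + 2 = 28
N3 -> N8 -> N6 -> N4: 10 + 14 + 2 = 26
Best route has total 14.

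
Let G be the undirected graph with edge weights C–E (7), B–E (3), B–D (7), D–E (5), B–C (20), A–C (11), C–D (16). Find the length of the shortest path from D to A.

23

Candidate routes:
D -> E -> B -> C -> A: 5 + 3 + 20 + 11 = 39
D -> B -> C -> A: 7 + 20 + 11 = 38
D -> C -> A: 16 + 11 = 27
D -> B -> E -> C -> A: 7 + 3 + 7 + 11 = 28
D -> E -> C -> A: 5 + 7 + 11 = 23
Best route has total 23.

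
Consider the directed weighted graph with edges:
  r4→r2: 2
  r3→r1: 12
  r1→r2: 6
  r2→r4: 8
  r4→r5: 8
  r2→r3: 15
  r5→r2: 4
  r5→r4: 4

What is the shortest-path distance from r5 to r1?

31

Routes from r5 to r1:
r5-r4-r2-r3-r1: 4 + 2 + 15 + 12 = 33
r5-r2-r3-r1: 4 + 15 + 12 = 31
Best route has total 31.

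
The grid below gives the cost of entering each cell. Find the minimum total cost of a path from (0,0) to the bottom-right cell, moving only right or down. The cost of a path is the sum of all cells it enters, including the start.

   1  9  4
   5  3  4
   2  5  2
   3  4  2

17

Best path: [0,0] -> [1,0] -> [1,1] -> [1,2] -> [2,2] -> [3,2]
Cost: 1 + 5 + 3 + 4 + 2 + 2 = 17
(Top row then right column would cost 22.)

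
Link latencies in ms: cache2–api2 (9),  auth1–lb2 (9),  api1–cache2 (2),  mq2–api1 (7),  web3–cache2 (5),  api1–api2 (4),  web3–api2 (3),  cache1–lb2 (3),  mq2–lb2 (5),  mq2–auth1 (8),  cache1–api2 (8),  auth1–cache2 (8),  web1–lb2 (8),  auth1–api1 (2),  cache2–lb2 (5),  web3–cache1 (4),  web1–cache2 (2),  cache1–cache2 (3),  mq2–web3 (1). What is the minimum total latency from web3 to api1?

Checking several routes:
web3 -> mq2 -> lb2 -> cache2 -> api1: 1 + 5 + 5 + 2 = 13
web3 -> cache1 -> cache2 -> api1: 4 + 3 + 2 = 9
web3 -> mq2 -> auth1 -> api1: 1 + 8 + 2 = 11
web3 -> api2 -> api1: 3 + 4 = 7
web3 -> cache2 -> api1: 5 + 2 = 7
web3 -> mq2 -> api1: 1 + 7 = 8
Shortest: 7 ms.

7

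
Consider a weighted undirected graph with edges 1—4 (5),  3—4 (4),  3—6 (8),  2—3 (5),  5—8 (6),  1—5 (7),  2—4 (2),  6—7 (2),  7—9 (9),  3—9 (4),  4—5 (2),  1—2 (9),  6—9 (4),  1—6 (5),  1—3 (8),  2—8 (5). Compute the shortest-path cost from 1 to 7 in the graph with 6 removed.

Checking several routes:
1 -> 4 -> 2 -> 3 -> 9 -> 7: 5 + 2 + 5 + 4 + 9 = 25
1 -> 4 -> 3 -> 9 -> 7: 5 + 4 + 4 + 9 = 22
1 -> 5 -> 4 -> 3 -> 9 -> 7: 7 + 2 + 4 + 4 + 9 = 26
1 -> 2 -> 3 -> 9 -> 7: 9 + 5 + 4 + 9 = 27
1 -> 3 -> 9 -> 7: 8 + 4 + 9 = 21
Best route has total 21.

21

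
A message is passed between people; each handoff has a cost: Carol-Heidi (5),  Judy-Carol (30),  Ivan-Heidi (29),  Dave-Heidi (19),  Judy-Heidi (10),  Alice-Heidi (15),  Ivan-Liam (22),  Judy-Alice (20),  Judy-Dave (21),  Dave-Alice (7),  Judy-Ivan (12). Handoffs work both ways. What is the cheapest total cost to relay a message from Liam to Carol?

A few of the Liam→Carol routes:
Liam → Ivan → Judy → Carol: 22 + 12 + 30 = 64
Liam → Ivan → Judy → Alice → Heidi → Carol: 22 + 12 + 20 + 15 + 5 = 74
Liam → Ivan → Heidi → Carol: 22 + 29 + 5 = 56
Liam → Ivan → Judy → Heidi → Carol: 22 + 12 + 10 + 5 = 49
Liam → Ivan → Judy → Dave → Heidi → Carol: 22 + 12 + 21 + 19 + 5 = 79
Liam → Ivan → Judy → Dave → Alice → Heidi → Carol: 22 + 12 + 21 + 7 + 15 + 5 = 82
Shortest: 49.

49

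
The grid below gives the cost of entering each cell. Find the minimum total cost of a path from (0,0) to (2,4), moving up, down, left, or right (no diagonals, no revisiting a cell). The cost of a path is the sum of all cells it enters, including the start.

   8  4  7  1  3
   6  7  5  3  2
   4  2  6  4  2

Path r0c0 -> r0c1 -> r0c2 -> r0c3 -> r0c4 -> r1c4 -> r2c4: 8 + 4 + 7 + 1 + 3 + 2 + 2 = 27.

27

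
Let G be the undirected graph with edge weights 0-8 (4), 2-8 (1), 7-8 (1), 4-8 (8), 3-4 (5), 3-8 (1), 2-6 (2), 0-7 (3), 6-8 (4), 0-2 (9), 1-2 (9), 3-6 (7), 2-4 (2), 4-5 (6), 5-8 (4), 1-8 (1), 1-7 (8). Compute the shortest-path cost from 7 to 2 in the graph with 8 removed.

Paths from 7 to 2 avoiding 8:
7-0-2: 3 + 9 = 12
7-1-2: 8 + 9 = 17
The minimum is 12.

12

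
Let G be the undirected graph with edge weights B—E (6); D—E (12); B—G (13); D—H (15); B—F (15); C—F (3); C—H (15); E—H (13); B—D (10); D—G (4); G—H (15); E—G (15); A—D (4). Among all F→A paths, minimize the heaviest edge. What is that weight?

A few of the F→A routes:
F-B-E-G-H-D-A: max(15, 6, 15, 15, 15, 4) = 15
F-B-E-G-D-A: max(15, 6, 15, 4, 4) = 15
F-B-E-D-A: max(15, 6, 12, 4) = 15
The minimum achievable maximum is 15.

15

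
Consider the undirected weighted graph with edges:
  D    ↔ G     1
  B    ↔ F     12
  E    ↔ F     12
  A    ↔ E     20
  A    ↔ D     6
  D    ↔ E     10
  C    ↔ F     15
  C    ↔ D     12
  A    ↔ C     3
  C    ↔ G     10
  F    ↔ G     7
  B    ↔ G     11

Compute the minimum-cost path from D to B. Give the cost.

A few of the D→B routes:
D-A-C-F-B: 6 + 3 + 15 + 12 = 36
D-G-F-B: 1 + 7 + 12 = 20
D-A-C-G-B: 6 + 3 + 10 + 11 = 30
D-E-F-B: 10 + 12 + 12 = 34
D-G-B: 1 + 11 = 12
D-C-G-B: 12 + 10 + 11 = 33
Shortest: 12.

12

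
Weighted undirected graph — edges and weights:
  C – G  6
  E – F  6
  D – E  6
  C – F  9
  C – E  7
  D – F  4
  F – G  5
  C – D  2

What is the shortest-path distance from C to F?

A few of the C→F routes:
C → D → E → F: 2 + 6 + 6 = 14
C → G → F: 6 + 5 = 11
C → F: 9
C → E → F: 7 + 6 = 13
C → D → F: 2 + 4 = 6
Best route has total 6.

6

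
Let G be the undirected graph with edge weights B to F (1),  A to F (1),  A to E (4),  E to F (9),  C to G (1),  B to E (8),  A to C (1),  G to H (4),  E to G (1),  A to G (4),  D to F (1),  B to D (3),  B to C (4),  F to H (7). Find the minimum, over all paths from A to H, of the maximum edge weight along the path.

4

Comparing a few candidate routes:
A - F - D - B - C - G - H: max(1, 1, 3, 4, 1, 4) = 4
A - C - G - H: max(1, 1, 4) = 4
A - F - B - C - G - H: max(1, 1, 4, 1, 4) = 4
A - G - H: max(4, 4) = 4
A - E - G - H: max(4, 1, 4) = 4
Best route has worst link 4.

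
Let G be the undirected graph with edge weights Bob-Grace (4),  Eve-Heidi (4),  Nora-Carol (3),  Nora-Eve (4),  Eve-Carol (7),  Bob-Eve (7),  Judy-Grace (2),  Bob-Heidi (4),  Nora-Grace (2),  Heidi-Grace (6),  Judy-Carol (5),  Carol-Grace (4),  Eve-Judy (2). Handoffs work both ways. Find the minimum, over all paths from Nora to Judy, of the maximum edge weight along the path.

2

Comparing a few candidate routes:
Nora -> Grace -> Judy: max(2, 2) = 2
Nora -> Carol -> Grace -> Judy: max(3, 4, 2) = 4
Nora -> Grace -> Bob -> Heidi -> Eve -> Judy: max(2, 4, 4, 4, 2) = 4
Smallest bottleneck: 2.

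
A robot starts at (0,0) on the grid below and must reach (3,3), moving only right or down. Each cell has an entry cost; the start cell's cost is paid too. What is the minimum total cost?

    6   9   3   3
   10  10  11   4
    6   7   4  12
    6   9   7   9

46

One optimal route is [0,0]→[0,1]→[0,2]→[0,3]→[1,3]→[2,3]→[3,3].
Its cost is 6 + 9 + 3 + 3 + 4 + 12 + 9 = 46.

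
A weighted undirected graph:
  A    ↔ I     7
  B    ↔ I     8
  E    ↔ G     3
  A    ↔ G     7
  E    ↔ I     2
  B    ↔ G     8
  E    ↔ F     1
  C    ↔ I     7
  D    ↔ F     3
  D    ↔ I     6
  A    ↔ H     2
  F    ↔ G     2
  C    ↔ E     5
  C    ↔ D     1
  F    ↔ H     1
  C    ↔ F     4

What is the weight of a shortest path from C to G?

6

A few of the C→G routes:
C-D-F-G: 1 + 3 + 2 = 6
C-E-F-G: 5 + 1 + 2 = 8
C-F-G: 4 + 2 = 6
C-E-G: 5 + 3 = 8
The minimum is 6.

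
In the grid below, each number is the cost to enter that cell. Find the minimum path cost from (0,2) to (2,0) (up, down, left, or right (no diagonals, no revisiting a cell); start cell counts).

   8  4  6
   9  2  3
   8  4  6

23

Cheapest: (0,2) (1,2) (1,1) (2,1) (2,0)
  6 + 3 + 2 + 4 + 8 = 23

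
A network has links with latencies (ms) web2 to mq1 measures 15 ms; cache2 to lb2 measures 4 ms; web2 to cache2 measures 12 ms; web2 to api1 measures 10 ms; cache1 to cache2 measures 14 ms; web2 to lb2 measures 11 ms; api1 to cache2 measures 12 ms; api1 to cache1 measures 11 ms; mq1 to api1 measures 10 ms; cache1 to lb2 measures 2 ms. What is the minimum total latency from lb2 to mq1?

23

A few of the lb2→mq1 routes:
lb2-cache2-web2-mq1: 4 + 12 + 15 = 31
lb2-cache1-api1-mq1: 2 + 11 + 10 = 23
lb2-cache2-api1-mq1: 4 + 12 + 10 = 26
lb2-web2-mq1: 11 + 15 = 26
Shortest: 23 ms.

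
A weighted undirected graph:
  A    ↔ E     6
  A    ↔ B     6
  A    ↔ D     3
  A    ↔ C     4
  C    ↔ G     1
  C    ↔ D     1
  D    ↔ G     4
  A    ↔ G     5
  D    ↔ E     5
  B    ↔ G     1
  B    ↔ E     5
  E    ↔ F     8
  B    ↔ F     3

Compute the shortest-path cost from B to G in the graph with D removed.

Some routes from B to G avoiding D:
B → A → G: 6 + 5 = 11
B → A → C → G: 6 + 4 + 1 = 11
B → E → A → C → G: 5 + 6 + 4 + 1 = 16
B → G: 1
Best route has total 1.

1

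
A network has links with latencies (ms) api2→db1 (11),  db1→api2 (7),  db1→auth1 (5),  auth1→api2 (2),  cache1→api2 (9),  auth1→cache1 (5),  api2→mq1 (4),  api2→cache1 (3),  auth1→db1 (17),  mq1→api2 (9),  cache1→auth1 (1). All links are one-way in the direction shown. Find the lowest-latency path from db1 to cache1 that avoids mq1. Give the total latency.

10

Paths from db1 to cache1 avoiding mq1:
db1→api2→cache1: 7 + 3 = 10
db1→auth1→api2→cache1: 5 + 2 + 3 = 10
db1→auth1→cache1: 5 + 5 = 10
The minimum is 10 ms.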